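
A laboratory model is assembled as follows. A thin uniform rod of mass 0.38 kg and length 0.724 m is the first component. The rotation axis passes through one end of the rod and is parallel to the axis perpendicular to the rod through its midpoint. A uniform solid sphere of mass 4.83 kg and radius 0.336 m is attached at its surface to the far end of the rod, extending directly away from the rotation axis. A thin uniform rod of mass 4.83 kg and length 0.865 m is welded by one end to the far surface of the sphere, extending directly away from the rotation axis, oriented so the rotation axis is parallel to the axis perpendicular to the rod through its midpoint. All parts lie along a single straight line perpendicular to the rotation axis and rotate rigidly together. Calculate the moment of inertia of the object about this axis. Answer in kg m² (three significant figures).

Thin rod: I_cm = (1/12)ML² = (1/12)(0.38)(0.724)² = 0.016599 kg m²; centre at d = 0.362 m, so I = I_cm + Md² gives I = 0.016599 + (0.38)(0.362)² = 0.066396 kg m².
Solid sphere: I_cm = (2/5)MR² = (2/5)(4.83)(0.336)² = 0.21812 kg m²; centre at d = 0.362 + 0.362 + 0.336 = 1.06 m, so I = I_cm + Md² gives I = 0.21812 + (4.83)(1.06)² = 5.6451 kg m².
Thin rod: I_cm = (1/12)ML² = (1/12)(4.83)(0.865)² = 0.30116 kg m²; centre at d = 0.362 + 0.362 + 0.336 + 0.336 + 0.4325 = 1.8285 m, so I = I_cm + Md² gives I = 0.30116 + (4.83)(1.8285)² = 16.45 kg m².
Total I = 0.066396 + 5.6451 + 16.45 = 22.161 kg m².

22.2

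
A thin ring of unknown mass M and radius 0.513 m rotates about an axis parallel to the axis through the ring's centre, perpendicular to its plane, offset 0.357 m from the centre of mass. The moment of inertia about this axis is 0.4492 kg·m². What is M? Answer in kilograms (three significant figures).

I = I_cm + Md² = MR² + Md² = M·[1·(0.513)² + (0.357)²] = M·0.39062.
So M = 0.4492 / 0.39062 = 1.15 kg.

1.15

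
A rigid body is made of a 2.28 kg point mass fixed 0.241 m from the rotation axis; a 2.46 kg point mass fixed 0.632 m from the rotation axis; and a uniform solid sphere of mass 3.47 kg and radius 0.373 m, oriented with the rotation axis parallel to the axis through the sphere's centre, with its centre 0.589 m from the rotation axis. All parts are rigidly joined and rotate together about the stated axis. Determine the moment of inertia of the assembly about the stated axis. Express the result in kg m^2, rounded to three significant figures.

2.51

Point mass: I_cm = 0; centre at d = 0.241 m, so the parallel axis theorem gives I = 0 + (2.28)(0.241)² = 0.13242 kg m^2.
Point mass: I_cm = 0; centre at d = 0.632 m, so the parallel axis theorem gives I = 0 + (2.46)(0.632)² = 0.98258 kg m^2.
Solid sphere: I_cm = (2/5)MR² = (2/5)(3.47)(0.373)² = 0.19311 kg m^2; centre at d = 0.589 m, so the parallel axis theorem gives I = 0.19311 + (3.47)(0.589)² = 1.3969 kg m^2.
Total I = 0.13242 + 0.98258 + 1.3969 = 2.5119 kg m^2.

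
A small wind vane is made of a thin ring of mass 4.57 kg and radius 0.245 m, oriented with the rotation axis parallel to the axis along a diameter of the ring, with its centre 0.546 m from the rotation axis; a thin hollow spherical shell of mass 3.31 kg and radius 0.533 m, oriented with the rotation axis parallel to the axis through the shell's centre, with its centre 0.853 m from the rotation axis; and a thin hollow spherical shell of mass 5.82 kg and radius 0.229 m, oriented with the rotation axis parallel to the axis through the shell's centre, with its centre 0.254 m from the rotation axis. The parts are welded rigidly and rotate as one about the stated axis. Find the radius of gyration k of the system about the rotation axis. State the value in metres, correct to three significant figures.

Thin ring: I_cm = (1/2)MR² = (1/2)(4.57)(0.245)² = 0.13716 kg m^2; centre at d = 0.546 m, so the parallel axis theorem gives I = 0.13716 + (4.57)(0.546)² = 1.4995 kg m^2.
Spherical shell: I_cm = (2/3)MR² = (2/3)(3.31)(0.533)² = 0.62689 kg m^2; centre at d = 0.853 m, so the parallel axis theorem gives I = 0.62689 + (3.31)(0.853)² = 3.0353 kg m^2.
Spherical shell: I_cm = (2/3)MR² = (2/3)(5.82)(0.229)² = 0.20347 kg m^2; centre at d = 0.254 m, so the parallel axis theorem gives I = 0.20347 + (5.82)(0.254)² = 0.57895 kg m^2.
Total I = 5.1138 kg m^2; total mass M = 13.7 kg.
k = √(I/M) = √(5.1138/13.7) = 0.61096 m.

0.611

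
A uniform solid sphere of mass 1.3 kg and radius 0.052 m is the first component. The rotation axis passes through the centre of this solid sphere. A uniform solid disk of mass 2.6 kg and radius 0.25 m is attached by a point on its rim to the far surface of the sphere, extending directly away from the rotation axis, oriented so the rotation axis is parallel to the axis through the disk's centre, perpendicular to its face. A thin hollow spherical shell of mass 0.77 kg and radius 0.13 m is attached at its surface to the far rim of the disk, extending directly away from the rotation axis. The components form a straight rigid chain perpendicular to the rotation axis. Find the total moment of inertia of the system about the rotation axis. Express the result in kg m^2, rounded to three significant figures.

0.687

Solid sphere: I_cm = (2/5)MR² = (2/5)(1.3)(0.052)² = 0.0014061 kg m^2; axis through the centre, so I = 0.0014061 kg m^2.
Solid disk: I_cm = (1/2)MR² = (1/2)(2.6)(0.25)² = 0.08125 kg m^2; centre at d = 0.052 + 0.25 = 0.302 m, so the parallel axis theorem gives I = 0.08125 + (2.6)(0.302)² = 0.31838 kg m^2.
Spherical shell: I_cm = (2/3)MR² = (2/3)(0.77)(0.13)² = 0.0086753 kg m^2; centre at d = 0.052 + 0.25 + 0.25 + 0.13 = 0.682 m, so the parallel axis theorem gives I = 0.0086753 + (0.77)(0.682)² = 0.36682 kg m^2.
Total I = 0.0014061 + 0.31838 + 0.36682 = 0.68661 kg m^2.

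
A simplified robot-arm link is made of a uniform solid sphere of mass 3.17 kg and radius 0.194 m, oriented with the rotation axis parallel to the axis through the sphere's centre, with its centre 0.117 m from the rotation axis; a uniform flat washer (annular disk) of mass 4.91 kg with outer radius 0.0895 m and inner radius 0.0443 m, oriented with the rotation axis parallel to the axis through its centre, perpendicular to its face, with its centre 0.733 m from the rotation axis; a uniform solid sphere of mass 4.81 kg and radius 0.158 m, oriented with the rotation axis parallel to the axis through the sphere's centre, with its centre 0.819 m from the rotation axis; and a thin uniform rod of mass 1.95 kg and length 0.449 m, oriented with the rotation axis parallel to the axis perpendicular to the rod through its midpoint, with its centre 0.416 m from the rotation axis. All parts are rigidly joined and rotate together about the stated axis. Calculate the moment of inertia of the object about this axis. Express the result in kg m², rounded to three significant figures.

Solid sphere: I_cm = (2/5)MR² = (2/5)(3.17)(0.194)² = 0.047722 kg m²; centre at d = 0.117 m, so the parallel axis theorem gives I = 0.047722 + (3.17)(0.117)² = 0.091117 kg m².
Annular disk: I_cm = (1/2)M(R²+r²) = (1/2)(4.91)[(0.0895)² + (0.0443)²] = 0.024483 kg m²; centre at d = 0.733 m, so the parallel axis theorem gives I = 0.024483 + (4.91)(0.733)² = 2.6626 kg m².
Solid sphere: I_cm = (2/5)MR² = (2/5)(4.81)(0.158)² = 0.048031 kg m²; centre at d = 0.819 m, so the parallel axis theorem gives I = 0.048031 + (4.81)(0.819)² = 3.2744 kg m².
Thin rod: I_cm = (1/12)ML² = (1/12)(1.95)(0.449)² = 0.03276 kg m²; centre at d = 0.416 m, so the parallel axis theorem gives I = 0.03276 + (1.95)(0.416)² = 0.37022 kg m².
Total I = 0.091117 + 2.6626 + 3.2744 + 0.37022 = 6.3983 kg m².

6.40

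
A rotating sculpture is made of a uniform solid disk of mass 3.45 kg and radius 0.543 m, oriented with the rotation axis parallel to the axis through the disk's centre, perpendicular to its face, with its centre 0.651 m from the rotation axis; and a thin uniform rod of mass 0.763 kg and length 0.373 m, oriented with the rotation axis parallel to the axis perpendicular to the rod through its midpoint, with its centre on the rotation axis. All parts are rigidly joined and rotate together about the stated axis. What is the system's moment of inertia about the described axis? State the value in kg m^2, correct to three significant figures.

Solid disk: I_cm = (1/2)MR² = (1/2)(3.45)(0.543)² = 0.50861 kg m^2; centre at d = 0.651 m, so the parallel axis theorem gives I = 0.50861 + (3.45)(0.651)² = 1.9707 kg m^2.
Thin rod: I_cm = (1/12)ML² = (1/12)(0.763)(0.373)² = 0.0088463 kg m^2; axis through the centre, so I = 0.0088463 kg m^2.
Total I = 1.9707 + 0.0088463 = 1.9796 kg m^2.

1.98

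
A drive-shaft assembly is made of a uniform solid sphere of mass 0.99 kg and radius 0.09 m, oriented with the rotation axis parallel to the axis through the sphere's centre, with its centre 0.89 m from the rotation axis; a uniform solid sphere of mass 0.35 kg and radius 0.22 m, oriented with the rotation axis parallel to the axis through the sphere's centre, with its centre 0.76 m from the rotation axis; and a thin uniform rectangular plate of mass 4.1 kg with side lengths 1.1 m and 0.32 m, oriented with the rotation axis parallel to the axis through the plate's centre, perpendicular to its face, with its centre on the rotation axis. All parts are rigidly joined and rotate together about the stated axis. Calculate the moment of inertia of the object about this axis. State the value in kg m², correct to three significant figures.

1.44

Solid sphere: I_cm = (2/5)MR² = (2/5)(0.99)(0.09)² = 0.0032076 kg m²; centre at d = 0.89 m, so the parallel axis theorem gives I = 0.0032076 + (0.99)(0.89)² = 0.78739 kg m².
Solid sphere: I_cm = (2/5)MR² = (2/5)(0.35)(0.22)² = 0.006776 kg m²; centre at d = 0.76 m, so the parallel axis theorem gives I = 0.006776 + (0.35)(0.76)² = 0.20894 kg m².
Rectangular plate: I_cm = (1/12)M(a²+b²) = (1/12)(4.1)[(1.1)² + (0.32)²] = 0.4484 kg m²; axis through the centre, so I = 0.4484 kg m².
Total I = 0.78739 + 0.20894 + 0.4484 = 1.4447 kg m².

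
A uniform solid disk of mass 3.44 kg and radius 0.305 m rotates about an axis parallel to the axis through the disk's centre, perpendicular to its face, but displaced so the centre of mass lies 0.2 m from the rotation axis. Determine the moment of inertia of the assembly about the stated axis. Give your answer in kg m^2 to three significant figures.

I_cm = (1/2)MR² = (1/2)(3.44)(0.305)² = 0.16 kg m^2; centre at d = 0.2 m, so the parallel axis theorem gives I = 0.16 + (3.44)(0.2)² = 0.2976 kg m^2.

0.298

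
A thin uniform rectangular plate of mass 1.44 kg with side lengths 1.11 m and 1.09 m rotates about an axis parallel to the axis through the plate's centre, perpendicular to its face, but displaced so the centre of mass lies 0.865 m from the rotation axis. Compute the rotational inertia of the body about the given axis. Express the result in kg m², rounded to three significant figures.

I_cm = (1/12)M(a²+b²) = (1/12)(1.44)[(1.11)² + (1.09)²] = 0.29042 kg m²; centre at d = 0.865 m, so the parallel axis theorem gives I = 0.29042 + (1.44)(0.865)² = 1.3679 kg m².

1.37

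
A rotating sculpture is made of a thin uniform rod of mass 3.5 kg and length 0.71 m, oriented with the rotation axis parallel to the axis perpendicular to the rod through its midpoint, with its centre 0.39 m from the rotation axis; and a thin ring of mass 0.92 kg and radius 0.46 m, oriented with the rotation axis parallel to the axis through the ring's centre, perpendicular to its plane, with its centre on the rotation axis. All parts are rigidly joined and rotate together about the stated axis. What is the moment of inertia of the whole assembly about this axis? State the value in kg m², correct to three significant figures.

Thin rod: I_cm = (1/12)ML² = (1/12)(3.5)(0.71)² = 0.14703 kg m²; centre at d = 0.39 m, so the parallel axis theorem gives I = 0.14703 + (3.5)(0.39)² = 0.67938 kg m².
Thin ring: I_cm = MR² = (0.92)(0.46)² = 0.19467 kg m²; axis through the centre, so I = 0.19467 kg m².
Total I = 0.67938 + 0.19467 = 0.87405 kg m².

0.874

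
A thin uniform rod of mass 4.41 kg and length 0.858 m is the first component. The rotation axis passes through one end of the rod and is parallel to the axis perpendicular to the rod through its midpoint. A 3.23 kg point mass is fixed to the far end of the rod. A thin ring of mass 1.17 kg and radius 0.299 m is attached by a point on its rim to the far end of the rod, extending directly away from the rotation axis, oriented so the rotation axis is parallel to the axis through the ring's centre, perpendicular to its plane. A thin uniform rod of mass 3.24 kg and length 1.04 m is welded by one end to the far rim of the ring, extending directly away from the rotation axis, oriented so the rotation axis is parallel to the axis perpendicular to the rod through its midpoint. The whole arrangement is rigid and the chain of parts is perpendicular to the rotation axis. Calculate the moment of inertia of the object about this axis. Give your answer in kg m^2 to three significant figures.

Thin rod: I_cm = (1/12)ML² = (1/12)(4.41)(0.858)² = 0.27054 kg m^2; centre at d = 0.429 m, so the parallel axis theorem gives I = 0.27054 + (4.41)(0.429)² = 1.0822 kg m^2.
Point mass: I_cm = 0; centre at d = 0.429 + 0.429 = 0.858 m, so the parallel axis theorem gives I = 0 + (3.23)(0.858)² = 2.3778 kg m^2.
Thin ring: I_cm = MR² = (1.17)(0.299)² = 0.1046 kg m^2; centre at d = 0.429 + 0.429 + 0.299 = 1.157 m, so the parallel axis theorem gives I = 0.1046 + (1.17)(1.157)² = 1.6708 kg m^2.
Thin rod: I_cm = (1/12)ML² = (1/12)(3.24)(1.04)² = 0.29203 kg m^2; centre at d = 0.429 + 0.429 + 0.299 + 0.299 + 0.52 = 1.976 m, so the parallel axis theorem gives I = 0.29203 + (3.24)(1.976)² = 12.943 kg m^2.
Total I = 1.0822 + 2.3778 + 1.6708 + 12.943 = 18.074 kg m^2.

18.1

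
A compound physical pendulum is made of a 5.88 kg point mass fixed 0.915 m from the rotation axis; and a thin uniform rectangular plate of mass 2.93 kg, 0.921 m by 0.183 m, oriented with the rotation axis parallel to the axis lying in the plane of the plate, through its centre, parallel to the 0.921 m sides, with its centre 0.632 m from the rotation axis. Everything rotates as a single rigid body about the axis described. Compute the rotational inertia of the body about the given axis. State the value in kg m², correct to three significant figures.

Point mass: I_cm = 0; centre at d = 0.915 m, so I = I_cm + Md² gives I = 0 + (5.88)(0.915)² = 4.9229 kg m².
Rectangular plate: I_cm = (1/12)Mb² = (1/12)(2.93)(0.183)² = 0.0081769 kg m²; centre at d = 0.632 m, so I = I_cm + Md² gives I = 0.0081769 + (2.93)(0.632)² = 1.1785 kg m².
Total I = 4.9229 + 1.1785 = 6.1014 kg m².

6.10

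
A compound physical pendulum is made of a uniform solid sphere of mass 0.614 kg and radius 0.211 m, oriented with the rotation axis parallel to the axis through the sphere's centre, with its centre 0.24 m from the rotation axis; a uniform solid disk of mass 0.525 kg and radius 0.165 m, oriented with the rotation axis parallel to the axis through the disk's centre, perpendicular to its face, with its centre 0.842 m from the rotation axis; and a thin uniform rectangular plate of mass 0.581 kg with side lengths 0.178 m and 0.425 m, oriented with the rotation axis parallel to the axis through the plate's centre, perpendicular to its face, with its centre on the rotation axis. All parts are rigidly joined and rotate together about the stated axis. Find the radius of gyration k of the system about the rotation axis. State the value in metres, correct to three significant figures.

0.503

Solid sphere: I_cm = (2/5)MR² = (2/5)(0.614)(0.211)² = 0.010934 kg m^2; centre at d = 0.24 m, so I = I_cm + Md² gives I = 0.010934 + (0.614)(0.24)² = 0.046301 kg m^2.
Solid disk: I_cm = (1/2)MR² = (1/2)(0.525)(0.165)² = 0.0071466 kg m^2; centre at d = 0.842 m, so I = I_cm + Md² gives I = 0.0071466 + (0.525)(0.842)² = 0.37935 kg m^2.
Rectangular plate: I_cm = (1/12)M(a²+b²) = (1/12)(0.581)[(0.178)² + (0.425)²] = 0.010279 kg m^2; axis through the centre, so I = 0.010279 kg m^2.
Total I = 0.43593 kg m^2; total mass M = 1.72 kg.
k = √(I/M) = √(0.43593/1.72) = 0.50344 m.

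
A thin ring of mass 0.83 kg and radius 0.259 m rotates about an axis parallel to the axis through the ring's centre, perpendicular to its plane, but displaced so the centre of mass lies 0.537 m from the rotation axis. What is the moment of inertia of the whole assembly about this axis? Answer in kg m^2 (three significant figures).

I_cm = MR² = (0.83)(0.259)² = 0.055677 kg m^2; centre at d = 0.537 m, so I = I_cm + Md² gives I = 0.055677 + (0.83)(0.537)² = 0.29502 kg m^2.

0.295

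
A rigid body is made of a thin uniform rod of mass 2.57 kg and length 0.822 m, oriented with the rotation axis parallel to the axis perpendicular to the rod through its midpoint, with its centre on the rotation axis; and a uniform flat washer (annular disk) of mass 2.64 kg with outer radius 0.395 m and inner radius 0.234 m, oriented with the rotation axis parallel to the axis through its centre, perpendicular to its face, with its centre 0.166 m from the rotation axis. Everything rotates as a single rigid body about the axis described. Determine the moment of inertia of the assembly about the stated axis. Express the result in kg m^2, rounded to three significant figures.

0.496

Thin rod: I_cm = (1/12)ML² = (1/12)(2.57)(0.822)² = 0.14471 kg m^2; axis through the centre, so I = 0.14471 kg m^2.
Annular disk: I_cm = (1/2)M(R²+r²) = (1/2)(2.64)[(0.395)² + (0.234)²] = 0.27823 kg m^2; centre at d = 0.166 m, so the parallel axis theorem gives I = 0.27823 + (2.64)(0.166)² = 0.35098 kg m^2.
Total I = 0.14471 + 0.35098 = 0.49569 kg m^2.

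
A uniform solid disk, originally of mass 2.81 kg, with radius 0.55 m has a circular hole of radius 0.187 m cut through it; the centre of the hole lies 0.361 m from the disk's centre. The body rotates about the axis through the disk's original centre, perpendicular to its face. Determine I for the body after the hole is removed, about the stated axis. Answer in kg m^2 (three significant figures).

0.377

Unpierced body about its centre: I₀ = (1/2)MR² = (1/2)(2.81)(0.55)² = 0.42501 kg m^2.
The removed disk has mass m = M·(r/R)² = (2.81)(0.187/0.55)² = 0.32484 kg (same uniform areal density).
Its moment of inertia about the rotation axis (parallel-axis theorem): I_hole = (1/2)mr² + md² = (1/2)(0.32484)(0.187)² + (0.32484)(0.361)² = 0.048013 kg m^2.
Treating the hole as negative mass, I = I₀ − I_hole = 0.42501 − 0.048013 = 0.377 kg m^2.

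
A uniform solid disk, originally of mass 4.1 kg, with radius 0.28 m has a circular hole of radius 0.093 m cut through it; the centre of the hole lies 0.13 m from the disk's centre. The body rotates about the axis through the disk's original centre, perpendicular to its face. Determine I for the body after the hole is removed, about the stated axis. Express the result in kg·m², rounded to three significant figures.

0.151

Unpierced body about its centre: I₀ = (1/2)MR² = (1/2)(4.1)(0.28)² = 0.16072 kg·m².
The removed disk has mass m = M·(r/R)² = (4.1)(0.093/0.28)² = 0.45231 kg (same uniform areal density).
Its moment of inertia about the rotation axis (parallel-axis theorem): I_hole = (1/2)mr² + md² = (1/2)(0.45231)(0.093)² + (0.45231)(0.13)² = 0.0096 kg·m².
Treating the hole as negative mass, I = I₀ − I_hole = 0.16072 − 0.0096 = 0.15112 kg·m².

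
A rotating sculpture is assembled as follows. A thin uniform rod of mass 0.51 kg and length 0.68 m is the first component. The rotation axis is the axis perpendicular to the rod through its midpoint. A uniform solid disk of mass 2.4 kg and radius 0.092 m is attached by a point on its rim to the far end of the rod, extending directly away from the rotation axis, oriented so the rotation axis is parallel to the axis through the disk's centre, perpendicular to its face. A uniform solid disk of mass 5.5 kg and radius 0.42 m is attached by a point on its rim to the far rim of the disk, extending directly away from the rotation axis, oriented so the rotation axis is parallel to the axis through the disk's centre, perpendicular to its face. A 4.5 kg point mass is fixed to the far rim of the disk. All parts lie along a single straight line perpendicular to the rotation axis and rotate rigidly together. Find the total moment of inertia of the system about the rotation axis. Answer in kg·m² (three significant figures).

14.2

Thin rod: I_cm = (1/12)ML² = (1/12)(0.51)(0.68)² = 0.019652 kg·m²; axis through the centre, so I = 0.019652 kg·m².
Solid disk: I_cm = (1/2)MR² = (1/2)(2.4)(0.092)² = 0.010157 kg·m²; centre at d = 0.34 + 0.092 = 0.432 m, so the parallel axis theorem gives I = 0.010157 + (2.4)(0.432)² = 0.45805 kg·m².
Solid disk: I_cm = (1/2)MR² = (1/2)(5.5)(0.42)² = 0.4851 kg·m²; centre at d = 0.34 + 0.092 + 0.092 + 0.42 = 0.944 m, so the parallel axis theorem gives I = 0.4851 + (5.5)(0.944)² = 5.3863 kg·m².
Point mass: I_cm = 0; centre at d = 0.34 + 0.092 + 0.092 + 0.42 + 0.42 = 1.364 m, so the parallel axis theorem gives I = 0 + (4.5)(1.364)² = 8.3722 kg·m².
Total I = 0.019652 + 0.45805 + 5.3863 + 8.3722 = 14.236 kg·m².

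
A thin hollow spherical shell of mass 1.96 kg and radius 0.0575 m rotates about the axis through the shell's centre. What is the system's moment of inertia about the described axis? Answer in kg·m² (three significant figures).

I_cm = (2/3)MR² = (2/3)(1.96)(0.0575)² = 0.0043202 kg·m²; axis through the centre, so I = 0.0043202 kg·m².

0.00432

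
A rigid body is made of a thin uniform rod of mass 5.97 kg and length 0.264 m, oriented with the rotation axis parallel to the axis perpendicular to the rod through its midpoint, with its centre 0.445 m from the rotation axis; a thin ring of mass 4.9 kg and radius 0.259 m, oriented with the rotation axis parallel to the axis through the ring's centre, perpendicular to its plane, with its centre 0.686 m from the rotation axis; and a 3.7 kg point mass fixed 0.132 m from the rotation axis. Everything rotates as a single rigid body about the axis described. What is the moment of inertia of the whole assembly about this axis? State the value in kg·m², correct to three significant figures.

Thin rod: I_cm = (1/12)ML² = (1/12)(5.97)(0.264)² = 0.034674 kg·m²; centre at d = 0.445 m, so the parallel axis theorem gives I = 0.034674 + (5.97)(0.445)² = 1.2169 kg·m².
Thin ring: I_cm = MR² = (4.9)(0.259)² = 0.3287 kg·m²; centre at d = 0.686 m, so the parallel axis theorem gives I = 0.3287 + (4.9)(0.686)² = 2.6346 kg·m².
Point mass: I_cm = 0; centre at d = 0.132 m, so the parallel axis theorem gives I = 0 + (3.7)(0.132)² = 0.064469 kg·m².
Total I = 1.2169 + 2.6346 + 0.064469 = 3.916 kg·m².

3.92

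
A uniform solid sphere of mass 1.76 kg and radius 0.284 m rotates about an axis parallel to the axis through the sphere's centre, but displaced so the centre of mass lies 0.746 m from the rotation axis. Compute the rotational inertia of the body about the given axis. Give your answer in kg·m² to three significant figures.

1.04

I_cm = (2/5)MR² = (2/5)(1.76)(0.284)² = 0.056782 kg·m²; centre at d = 0.746 m, so I = I_cm + Md² gives I = 0.056782 + (1.76)(0.746)² = 1.0362 kg·m².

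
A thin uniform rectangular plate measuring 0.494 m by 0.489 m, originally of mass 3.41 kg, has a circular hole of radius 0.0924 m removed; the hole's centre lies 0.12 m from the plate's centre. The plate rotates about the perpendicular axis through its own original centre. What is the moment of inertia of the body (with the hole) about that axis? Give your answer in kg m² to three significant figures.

0.130

Unpierced body about its centre: I₀ = (1/12)M(a²+b²) = (1/12)(3.41)[(0.494)² + (0.489)²] = 0.1373 kg m².
The removed disk has mass m = M·πr²/(ab) = (3.41)·π(0.0924)²/(0.494·0.489) = 0.37863 kg (same uniform areal density).
Its moment of inertia about the rotation axis (parallel-axis theorem): I_hole = (1/2)mr² + md² = (1/2)(0.37863)(0.0924)² + (0.37863)(0.12)² = 0.0070686 kg m².
Treating the hole as negative mass, I = I₀ − I_hole = 0.1373 − 0.0070686 = 0.13023 kg m².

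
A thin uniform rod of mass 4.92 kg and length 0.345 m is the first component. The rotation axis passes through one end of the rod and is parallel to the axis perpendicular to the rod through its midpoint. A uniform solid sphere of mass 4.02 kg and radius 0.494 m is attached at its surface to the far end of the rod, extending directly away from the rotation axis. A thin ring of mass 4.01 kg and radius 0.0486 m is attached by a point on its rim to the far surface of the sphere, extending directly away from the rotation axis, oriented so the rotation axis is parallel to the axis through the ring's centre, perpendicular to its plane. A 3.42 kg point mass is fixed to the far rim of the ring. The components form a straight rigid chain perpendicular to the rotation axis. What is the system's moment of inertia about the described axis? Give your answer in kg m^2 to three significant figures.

Thin rod: I_cm = (1/12)ML² = (1/12)(4.92)(0.345)² = 0.0488 kg m^2; centre at d = 0.1725 m, so the parallel axis theorem gives I = 0.0488 + (4.92)(0.1725)² = 0.1952 kg m^2.
Solid sphere: I_cm = (2/5)MR² = (2/5)(4.02)(0.494)² = 0.39241 kg m^2; centre at d = 0.1725 + 0.1725 + 0.494 = 0.839 m, so the parallel axis theorem gives I = 0.39241 + (4.02)(0.839)² = 3.2222 kg m^2.
Thin ring: I_cm = MR² = (4.01)(0.0486)² = 0.0094715 kg m^2; centre at d = 0.1725 + 0.1725 + 0.494 + 0.494 + 0.0486 = 1.3816 m, so the parallel axis theorem gives I = 0.0094715 + (4.01)(1.3816)² = 7.6638 kg m^2.
Point mass: I_cm = 0; centre at d = 0.1725 + 0.1725 + 0.494 + 0.494 + 0.0486 + 0.0486 = 1.4302 m, so the parallel axis theorem gives I = 0 + (3.42)(1.4302)² = 6.9955 kg m^2.
Total I = 0.1952 + 3.2222 + 7.6638 + 6.9955 = 18.077 kg m^2.

18.1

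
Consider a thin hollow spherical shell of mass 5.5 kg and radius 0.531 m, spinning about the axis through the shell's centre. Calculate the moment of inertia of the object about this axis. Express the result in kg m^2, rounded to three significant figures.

1.03

I_cm = (2/3)MR² = (2/3)(5.5)(0.531)² = 1.0339 kg m^2; axis through the centre, so I = 1.0339 kg m^2.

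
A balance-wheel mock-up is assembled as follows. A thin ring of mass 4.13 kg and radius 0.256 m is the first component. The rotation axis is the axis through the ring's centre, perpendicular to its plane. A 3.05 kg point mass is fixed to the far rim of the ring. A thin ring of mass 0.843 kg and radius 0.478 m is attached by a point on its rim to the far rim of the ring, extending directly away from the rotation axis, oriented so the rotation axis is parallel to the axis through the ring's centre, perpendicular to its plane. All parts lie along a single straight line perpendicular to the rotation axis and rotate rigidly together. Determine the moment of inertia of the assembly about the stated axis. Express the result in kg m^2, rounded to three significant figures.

1.12

Thin ring: I_cm = MR² = (4.13)(0.256)² = 0.27066 kg m^2; axis through the centre, so I = 0.27066 kg m^2.
Point mass: I_cm = 0; centre at d = 0.256 m, so I = I_cm + Md² gives I = 0 + (3.05)(0.256)² = 0.19988 kg m^2.
Thin ring: I_cm = MR² = (0.843)(0.478)² = 0.19261 kg m^2; centre at d = 0.256 + 0.478 = 0.734 m, so I = I_cm + Md² gives I = 0.19261 + (0.843)(0.734)² = 0.64678 kg m^2.
Total I = 0.27066 + 0.19988 + 0.64678 = 1.1173 kg m^2.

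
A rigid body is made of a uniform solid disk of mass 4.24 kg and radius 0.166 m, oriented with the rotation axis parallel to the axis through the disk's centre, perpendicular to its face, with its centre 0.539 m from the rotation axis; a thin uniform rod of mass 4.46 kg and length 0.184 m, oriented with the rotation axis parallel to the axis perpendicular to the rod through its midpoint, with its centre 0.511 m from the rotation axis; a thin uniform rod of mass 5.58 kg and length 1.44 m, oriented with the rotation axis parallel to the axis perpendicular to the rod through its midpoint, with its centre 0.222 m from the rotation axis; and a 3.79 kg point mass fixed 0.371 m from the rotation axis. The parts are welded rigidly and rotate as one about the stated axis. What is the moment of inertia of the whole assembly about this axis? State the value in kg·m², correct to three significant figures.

4.23

Solid disk: I_cm = (1/2)MR² = (1/2)(4.24)(0.166)² = 0.058419 kg·m²; centre at d = 0.539 m, so the parallel axis theorem gives I = 0.058419 + (4.24)(0.539)² = 1.2902 kg·m².
Thin rod: I_cm = (1/12)ML² = (1/12)(4.46)(0.184)² = 0.012583 kg·m²; centre at d = 0.511 m, so the parallel axis theorem gives I = 0.012583 + (4.46)(0.511)² = 1.1772 kg·m².
Thin rod: I_cm = (1/12)ML² = (1/12)(5.58)(1.44)² = 0.96422 kg·m²; centre at d = 0.222 m, so the parallel axis theorem gives I = 0.96422 + (5.58)(0.222)² = 1.2392 kg·m².
Point mass: I_cm = 0; centre at d = 0.371 m, so the parallel axis theorem gives I = 0 + (3.79)(0.371)² = 0.52166 kg·m².
Total I = 1.2902 + 1.1772 + 1.2392 + 0.52166 = 4.2283 kg·m².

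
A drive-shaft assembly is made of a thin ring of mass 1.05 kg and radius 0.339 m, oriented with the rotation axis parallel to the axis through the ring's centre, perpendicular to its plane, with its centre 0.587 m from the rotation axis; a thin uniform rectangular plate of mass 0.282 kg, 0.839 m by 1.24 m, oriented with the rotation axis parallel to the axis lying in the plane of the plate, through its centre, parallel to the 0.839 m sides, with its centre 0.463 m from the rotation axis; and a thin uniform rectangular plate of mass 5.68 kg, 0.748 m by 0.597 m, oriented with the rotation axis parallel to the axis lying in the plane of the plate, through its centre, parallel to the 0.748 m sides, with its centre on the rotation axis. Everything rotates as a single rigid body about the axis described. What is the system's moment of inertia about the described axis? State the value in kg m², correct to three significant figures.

Thin ring: I_cm = MR² = (1.05)(0.339)² = 0.12067 kg m²; centre at d = 0.587 m, so I = I_cm + Md² gives I = 0.12067 + (1.05)(0.587)² = 0.48246 kg m².
Rectangular plate: I_cm = (1/12)Mb² = (1/12)(0.282)(1.24)² = 0.036134 kg m²; centre at d = 0.463 m, so I = I_cm + Md² gives I = 0.036134 + (0.282)(0.463)² = 0.096586 kg m².
Rectangular plate: I_cm = (1/12)Mb² = (1/12)(5.68)(0.597)² = 0.1687 kg m²; axis through the centre, so I = 0.1687 kg m².
Total I = 0.48246 + 0.096586 + 0.1687 = 0.74775 kg m².

0.748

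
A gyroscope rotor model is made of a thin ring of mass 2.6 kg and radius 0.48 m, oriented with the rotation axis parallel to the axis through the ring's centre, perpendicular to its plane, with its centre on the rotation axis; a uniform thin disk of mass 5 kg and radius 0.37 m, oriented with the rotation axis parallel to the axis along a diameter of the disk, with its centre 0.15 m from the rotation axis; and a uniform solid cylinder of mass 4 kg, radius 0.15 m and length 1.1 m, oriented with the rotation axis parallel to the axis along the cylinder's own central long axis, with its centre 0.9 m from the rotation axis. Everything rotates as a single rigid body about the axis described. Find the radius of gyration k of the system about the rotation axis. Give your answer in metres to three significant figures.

Thin ring: I_cm = MR² = (2.6)(0.48)² = 0.59904 kg m^2; axis through the centre, so I = 0.59904 kg m^2.
Thin disk: I_cm = (1/4)MR² = (1/4)(5)(0.37)² = 0.17112 kg m^2; centre at d = 0.15 m, so the parallel axis theorem gives I = 0.17112 + (5)(0.15)² = 0.28363 kg m^2.
Solid cylinder: I_cm = (1/2)MR² = (1/2)(4)(0.15)² = 0.045 kg m^2; centre at d = 0.9 m, so the parallel axis theorem gives I = 0.045 + (4)(0.9)² = 3.285 kg m^2.
Total I = 4.1677 kg m^2; total mass M = 11.6 kg.
k = √(I/M) = √(4.1677/11.6) = 0.5994 m.

0.599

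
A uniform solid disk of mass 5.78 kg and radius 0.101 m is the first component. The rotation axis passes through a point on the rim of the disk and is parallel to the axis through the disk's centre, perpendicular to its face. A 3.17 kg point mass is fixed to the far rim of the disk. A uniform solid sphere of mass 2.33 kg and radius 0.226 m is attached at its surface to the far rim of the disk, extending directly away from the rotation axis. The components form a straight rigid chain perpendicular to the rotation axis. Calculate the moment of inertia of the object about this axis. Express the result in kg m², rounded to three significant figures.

Solid disk: I_cm = (1/2)MR² = (1/2)(5.78)(0.101)² = 0.029481 kg m²; centre at d = 0.101 m, so I = I_cm + Md² gives I = 0.029481 + (5.78)(0.101)² = 0.088443 kg m².
Point mass: I_cm = 0; centre at d = 0.101 + 0.101 = 0.202 m, so I = I_cm + Md² gives I = 0 + (3.17)(0.202)² = 0.12935 kg m².
Solid sphere: I_cm = (2/5)MR² = (2/5)(2.33)(0.226)² = 0.047603 kg m²; centre at d = 0.101 + 0.101 + 0.226 = 0.428 m, so I = I_cm + Md² gives I = 0.047603 + (2.33)(0.428)² = 0.47442 kg m².
Total I = 0.088443 + 0.12935 + 0.47442 = 0.69221 kg m².

0.692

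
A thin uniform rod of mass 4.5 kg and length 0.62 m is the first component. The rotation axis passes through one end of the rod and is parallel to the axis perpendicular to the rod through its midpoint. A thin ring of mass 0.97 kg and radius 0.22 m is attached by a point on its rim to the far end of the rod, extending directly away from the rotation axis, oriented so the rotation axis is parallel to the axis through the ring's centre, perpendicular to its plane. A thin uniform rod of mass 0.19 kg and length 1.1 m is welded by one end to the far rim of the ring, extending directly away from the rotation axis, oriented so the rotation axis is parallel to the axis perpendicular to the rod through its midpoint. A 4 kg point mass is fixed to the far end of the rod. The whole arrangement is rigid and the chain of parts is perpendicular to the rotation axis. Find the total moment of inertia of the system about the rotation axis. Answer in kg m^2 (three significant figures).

20.5

Thin rod: I_cm = (1/12)ML² = (1/12)(4.5)(0.62)² = 0.14415 kg m^2; centre at d = 0.31 m, so the parallel axis theorem gives I = 0.14415 + (4.5)(0.31)² = 0.5766 kg m^2.
Thin ring: I_cm = MR² = (0.97)(0.22)² = 0.046948 kg m^2; centre at d = 0.31 + 0.31 + 0.22 = 0.84 m, so the parallel axis theorem gives I = 0.046948 + (0.97)(0.84)² = 0.73138 kg m^2.
Thin rod: I_cm = (1/12)ML² = (1/12)(0.19)(1.1)² = 0.019158 kg m^2; centre at d = 0.31 + 0.31 + 0.22 + 0.22 + 0.55 = 1.61 m, so the parallel axis theorem gives I = 0.019158 + (0.19)(1.61)² = 0.51166 kg m^2.
Point mass: I_cm = 0; centre at d = 0.31 + 0.31 + 0.22 + 0.22 + 0.55 + 0.55 = 2.16 m, so the parallel axis theorem gives I = 0 + (4)(2.16)² = 18.662 kg m^2.
Total I = 0.5766 + 0.73138 + 0.51166 + 18.662 = 20.482 kg m^2.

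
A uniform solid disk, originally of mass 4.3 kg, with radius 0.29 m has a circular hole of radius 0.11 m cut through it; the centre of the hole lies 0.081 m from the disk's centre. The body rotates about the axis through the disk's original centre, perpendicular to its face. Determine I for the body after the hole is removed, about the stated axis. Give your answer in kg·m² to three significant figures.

0.173

Unpierced body about its centre: I₀ = (1/2)MR² = (1/2)(4.3)(0.29)² = 0.18081 kg·m².
The removed disk has mass m = M·(r/R)² = (4.3)(0.11/0.29)² = 0.61867 kg (same uniform areal density).
Its moment of inertia about the rotation axis (parallel-axis theorem): I_hole = (1/2)mr² + md² = (1/2)(0.61867)(0.11)² + (0.61867)(0.081)² = 0.007802 kg·m².
Treating the hole as negative mass, I = I₀ − I_hole = 0.18081 − 0.007802 = 0.17301 kg·m².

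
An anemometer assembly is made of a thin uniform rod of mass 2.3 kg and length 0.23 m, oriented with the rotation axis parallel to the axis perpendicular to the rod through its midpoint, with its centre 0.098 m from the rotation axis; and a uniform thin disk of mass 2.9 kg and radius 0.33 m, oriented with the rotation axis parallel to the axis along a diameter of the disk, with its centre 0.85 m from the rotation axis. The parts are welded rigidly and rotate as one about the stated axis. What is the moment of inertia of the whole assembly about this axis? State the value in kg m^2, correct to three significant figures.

2.21

Thin rod: I_cm = (1/12)ML² = (1/12)(2.3)(0.23)² = 0.010139 kg m^2; centre at d = 0.098 m, so I = I_cm + Md² gives I = 0.010139 + (2.3)(0.098)² = 0.032228 kg m^2.
Thin disk: I_cm = (1/4)MR² = (1/4)(2.9)(0.33)² = 0.078953 kg m^2; centre at d = 0.85 m, so I = I_cm + Md² gives I = 0.078953 + (2.9)(0.85)² = 2.1742 kg m^2.
Total I = 0.032228 + 2.1742 = 2.2064 kg m^2.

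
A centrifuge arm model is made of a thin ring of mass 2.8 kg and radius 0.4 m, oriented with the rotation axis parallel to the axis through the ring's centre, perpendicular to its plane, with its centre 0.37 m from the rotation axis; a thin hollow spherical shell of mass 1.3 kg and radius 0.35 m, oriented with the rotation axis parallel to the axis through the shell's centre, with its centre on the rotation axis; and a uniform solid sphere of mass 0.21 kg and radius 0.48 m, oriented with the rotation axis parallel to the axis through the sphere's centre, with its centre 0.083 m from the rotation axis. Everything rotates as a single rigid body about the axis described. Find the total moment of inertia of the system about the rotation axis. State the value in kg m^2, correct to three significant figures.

0.958

Thin ring: I_cm = MR² = (2.8)(0.4)² = 0.448 kg m^2; centre at d = 0.37 m, so I = I_cm + Md² gives I = 0.448 + (2.8)(0.37)² = 0.83132 kg m^2.
Spherical shell: I_cm = (2/3)MR² = (2/3)(1.3)(0.35)² = 0.10617 kg m^2; axis through the centre, so I = 0.10617 kg m^2.
Solid sphere: I_cm = (2/5)MR² = (2/5)(0.21)(0.48)² = 0.019354 kg m^2; centre at d = 0.083 m, so I = I_cm + Md² gives I = 0.019354 + (0.21)(0.083)² = 0.0208 kg m^2.
Total I = 0.83132 + 0.10617 + 0.0208 = 0.95829 kg m^2.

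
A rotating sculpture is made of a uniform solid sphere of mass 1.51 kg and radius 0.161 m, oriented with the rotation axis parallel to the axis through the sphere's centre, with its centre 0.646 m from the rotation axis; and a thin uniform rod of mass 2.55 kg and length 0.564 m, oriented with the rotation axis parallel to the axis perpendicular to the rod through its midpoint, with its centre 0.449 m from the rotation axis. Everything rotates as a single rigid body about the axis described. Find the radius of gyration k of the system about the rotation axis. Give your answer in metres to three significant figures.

Solid sphere: I_cm = (2/5)MR² = (2/5)(1.51)(0.161)² = 0.015656 kg·m²; centre at d = 0.646 m, so the parallel axis theorem gives I = 0.015656 + (1.51)(0.646)² = 0.6458 kg·m².
Thin rod: I_cm = (1/12)ML² = (1/12)(2.55)(0.564)² = 0.067595 kg·m²; centre at d = 0.449 m, so the parallel axis theorem gives I = 0.067595 + (2.55)(0.449)² = 0.58168 kg·m².
Total I = 1.2275 kg·m²; total mass M = 4.06 kg.
k = √(I/M) = √(1.2275/4.06) = 0.54985 m.

0.550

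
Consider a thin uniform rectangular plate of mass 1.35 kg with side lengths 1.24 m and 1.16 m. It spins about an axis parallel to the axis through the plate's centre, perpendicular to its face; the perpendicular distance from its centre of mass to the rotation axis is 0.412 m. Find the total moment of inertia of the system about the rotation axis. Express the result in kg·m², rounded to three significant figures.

0.554

I_cm = (1/12)M(a²+b²) = (1/12)(1.35)[(1.24)² + (1.16)²] = 0.32436 kg·m²; centre at d = 0.412 m, so I = I_cm + Md² gives I = 0.32436 + (1.35)(0.412)² = 0.55351 kg·m².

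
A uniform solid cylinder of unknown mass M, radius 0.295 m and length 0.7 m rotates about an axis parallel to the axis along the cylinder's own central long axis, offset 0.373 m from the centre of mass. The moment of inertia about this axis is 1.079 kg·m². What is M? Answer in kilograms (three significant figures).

I = I_cm + Md² = (1/2)MR² + Md² = M·[0.5·(0.295)² + (0.373)²] = M·0.18264.
So M = 1.079 / 0.18264 = 5.9077 kg.

5.91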